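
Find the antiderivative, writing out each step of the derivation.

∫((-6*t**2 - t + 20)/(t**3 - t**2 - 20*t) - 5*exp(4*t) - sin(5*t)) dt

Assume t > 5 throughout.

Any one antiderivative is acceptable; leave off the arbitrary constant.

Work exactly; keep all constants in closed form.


Step 1. Rewrite: now ∫((-6*t**2 - t + 20)/(t**3 - t**2 - 20*t)) dt + ∫(-5*exp(4*t)) dt + ∫(-sin(5*t)) dt.
Step 2. Evaluate the standard form: now cos(5*t)/5 + ∫((-6*t**2 - t + 20)/(t**3 - t**2 - 20*t)) dt + ∫(-5*exp(4*t)) dt.
Step 3. Evaluate the standard form: now -5*exp(4*t)/4 + cos(5*t)/5 + ∫((-6*t**2 - t + 20)/(t**3 - t**2 - 20*t)) dt.
Step 4. Decompose ∫((-6*t**2 - t + 20)/(t**3 - t**2 - 20*t)) dt by partial fractions, (-6*t**2 - t + 20)/(t**3 - t**2 - 20*t) = -2/(t + 4) - 3/(t - 5) - 1/t: now -5*exp(4*t)/4 + cos(5*t)/5 + ∫(-1/t) dt + ∫(-3/(t - 5)) dt + ∫(-2/(t + 4)) dt.
Step 5. Evaluate the standard form [assuming t > 5]: now -5*exp(4*t)/4 - 3*log(t - 5) + cos(5*t)/5 + ∫(-1/t) dt + ∫(-2/(t + 4)) dt.
Step 6. Evaluate the standard form [assuming t > -4]: now -5*exp(4*t)/4 - 3*log(t - 5) - 2*log(t + 4) + cos(5*t)/5 + ∫(-1/t) dt.
Step 7. Evaluate the standard form [assuming t > 0]: now -5*exp(4*t)/4 - log(t) - 3*log(t - 5) - 2*log(t + 4) + cos(5*t)/5.
Answer: -5*exp(4*t)/4 - log(t) - 3*log(t - 5) - 2*log(t + 4) + cos(5*t)/5.


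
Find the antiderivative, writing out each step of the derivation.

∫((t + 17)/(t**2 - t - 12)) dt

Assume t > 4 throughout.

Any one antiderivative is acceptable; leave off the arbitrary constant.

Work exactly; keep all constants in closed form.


Step 1. Decompose ∫((t + 17)/(t**2 - t - 12)) dt by partial fractions, (t + 17)/(t**2 - t - 12) = -2/(t + 3) + 3/(t - 4): now ∫(3/(t - 4)) dt + ∫(-2/(t + 3)) dt.
Step 2. Evaluate the standard form [assuming t > -3]: now -2*log(t + 3) + ∫(3/(t - 4)) dt.
Step 3. Evaluate the standard form [assuming t > 4]: now 3*log(t - 4) - 2*log(t + 3).
Answer: 3*log(t - 4) - 2*log(t + 3).


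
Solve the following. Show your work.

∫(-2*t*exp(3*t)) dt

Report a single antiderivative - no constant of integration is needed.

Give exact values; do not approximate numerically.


Step 1. Integrate ∫(-2*t*exp(3*t)) dt by parts with u = t, dv = (-2*exp(3*t)) dt, so v = -2*exp(3*t)/3: now -2*t*exp(3*t)/3 + ∫(2*exp(3*t)/3) dt.
Step 2. Evaluate the standard form: now -2*t*exp(3*t)/3 + 2*exp(3*t)/9.
Answer: -2*t*exp(3*t)/3 + 2*exp(3*t)/9.


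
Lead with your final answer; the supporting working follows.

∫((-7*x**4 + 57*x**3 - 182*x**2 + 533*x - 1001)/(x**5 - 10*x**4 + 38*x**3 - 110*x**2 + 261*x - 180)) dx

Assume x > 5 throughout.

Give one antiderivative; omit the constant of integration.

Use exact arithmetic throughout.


The answer is -log(x - 5) - log(x - 4) - 5*log(x - 1) + atan(x/3)/3.
Step 1. Decompose ∫((-7*x**4 + 57*x**3 - 182*x**2 + 533*x - 1001)/(x**5 - 10*x**4 + 38*x**3 - 110*x**2 + 261*x - 180)) dx by partial fractions, (-7*x**4 + 57*x**3 - 182*x**2 + 533*x - 1001)/(x**5 - 10*x**4 + 38*x**3 - 110*x**2 + 261*x - 180) = 1/(x**2 + 9) - 5/(x - 1) - 1/(x - 4) - 1/(x - 5): now ∫(-1/(x - 5)) dx + ∫(-1/(x - 4)) dx + ∫(-5/(x - 1)) dx + ∫(1/(x**2 + 9)) dx.
Step 2. Evaluate the standard form [assuming x > 1]: now -5*log(x - 1) + ∫(-1/(x - 5)) dx + ∫(-1/(x - 4)) dx + ∫(1/(x**2 + 9)) dx.
Step 3. Evaluate the standard form [assuming x > 4]: now -log(x - 4) - 5*log(x - 1) + ∫(-1/(x - 5)) dx + ∫(1/(x**2 + 9)) dx.
Step 4. Evaluate the standard form [assuming x > 5]: now -log(x - 5) - log(x - 4) - 5*log(x - 1) + ∫(1/(x**2 + 9)) dx.
Step 5. Evaluate the standard form: now -log(x - 5) - log(x - 4) - 5*log(x - 1) + atan(x/3)/3.
Answer: -log(x - 5) - log(x - 4) - 5*log(x - 1) + atan(x/3)/3.


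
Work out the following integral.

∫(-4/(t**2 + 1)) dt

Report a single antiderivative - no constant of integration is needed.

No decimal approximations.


Answer: -4*atan(t).


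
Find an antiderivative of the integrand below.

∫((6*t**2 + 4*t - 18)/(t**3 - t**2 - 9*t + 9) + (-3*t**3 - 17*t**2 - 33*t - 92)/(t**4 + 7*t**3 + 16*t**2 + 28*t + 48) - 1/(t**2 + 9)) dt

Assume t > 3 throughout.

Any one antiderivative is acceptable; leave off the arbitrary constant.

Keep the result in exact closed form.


Answer: 4*log(t - 3) + log(t - 1) - 4*log(t + 3) + 2*log(t + 4) - atan(t/3)/3 - 3*atan(t/2)/2.


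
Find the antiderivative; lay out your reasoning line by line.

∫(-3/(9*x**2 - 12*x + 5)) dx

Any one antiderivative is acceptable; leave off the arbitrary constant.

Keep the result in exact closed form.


Step 1. Substitute u = 3*x - 2, turning ∫(-3/(9*x**2 - 12*x + 5)) dx into ∫(-1/(u**2 + 1)) du: now ∫(-1/(u**2 + 1)) du.
Step 2. Evaluate the standard form: now -atan(u).
Step 3. Substitute back u = 3*x - 2: now -atan(3*x - 2).
Answer: -atan(3*x - 2).


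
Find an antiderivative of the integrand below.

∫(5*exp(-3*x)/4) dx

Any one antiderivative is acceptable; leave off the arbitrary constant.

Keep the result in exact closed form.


Answer: -5*exp(-3*x)/12.


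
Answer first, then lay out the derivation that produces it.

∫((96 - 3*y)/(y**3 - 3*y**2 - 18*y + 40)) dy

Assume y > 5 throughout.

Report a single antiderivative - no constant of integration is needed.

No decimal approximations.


The answer is 3*log(y - 5) - 5*log(y - 2) + 2*log(y + 4).
Step 1. Decompose ∫((96 - 3*y)/(y**3 - 3*y**2 - 18*y + 40)) dy by partial fractions, (96 - 3*y)/(y**3 - 3*y**2 - 18*y + 40) = 2/(y + 4) - 5/(y - 2) + 3/(y - 5): now ∫(3/(y - 5)) dy + ∫(-5/(y - 2)) dy + ∫(2/(y + 4)) dy.
Step 2. Evaluate the standard form [assuming y > 2]: now -5*log(y - 2) + ∫(3/(y - 5)) dy + ∫(2/(y + 4)) dy.
Step 3. Evaluate the standard form [assuming y > -4]: now -5*log(y - 2) + 2*log(y + 4) + ∫(3/(y - 5)) dy.
Step 4. Evaluate the standard form [assuming y > 5]: now 3*log(y - 5) - 5*log(y - 2) + 2*log(y + 4).
Answer: 3*log(y - 5) - 5*log(y - 2) + 2*log(y + 4).


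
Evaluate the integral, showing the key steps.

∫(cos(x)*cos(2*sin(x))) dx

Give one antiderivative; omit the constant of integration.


Step 1. Substitute u = sin(x), turning ∫(cos(x)*cos(2*sin(x))) dx into ∫(cos(2*u)) du: now ∫(cos(2*u)) du.
Step 2. Evaluate the standard form: now sin(2*u)/2.
Step 3. Substitute back u = sin(x): now sin(2*sin(x))/2.
Answer: sin(2*sin(x))/2.


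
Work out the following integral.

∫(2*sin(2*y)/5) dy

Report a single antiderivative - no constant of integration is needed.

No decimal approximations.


Answer: -cos(2*y)/5.


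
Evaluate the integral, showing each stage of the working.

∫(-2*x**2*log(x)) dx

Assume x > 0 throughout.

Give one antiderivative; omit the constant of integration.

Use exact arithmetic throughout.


Step 1. Integrate ∫(-2*x**2*log(x)) dx by parts with u = log(x), dv = (-2*x**2) dx, so v = -2*x**3/3 [assuming x > 0]: now -2*x**3*log(x)/3 + ∫(2*x**2/3) dx.
Step 2. Evaluate the standard form: now -2*x**3*log(x)/3 + 2*x**3/9.
Answer: -2*x**3*log(x)/3 + 2*x**3/9.


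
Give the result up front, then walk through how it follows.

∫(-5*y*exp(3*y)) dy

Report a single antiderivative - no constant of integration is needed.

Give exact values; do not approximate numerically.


The answer is -5*y*exp(3*y)/3 + 5*exp(3*y)/9.
Step 1. Integrate ∫(-5*y*exp(3*y)) dy by parts with u = y, dv = (-5*exp(3*y)) dy, so v = -5*exp(3*y)/3: now -5*y*exp(3*y)/3 + ∫(5*exp(3*y)/3) dy.
Step 2. Evaluate the standard form: now -5*y*exp(3*y)/3 + 5*exp(3*y)/9.
Answer: -5*y*exp(3*y)/3 + 5*exp(3*y)/9.


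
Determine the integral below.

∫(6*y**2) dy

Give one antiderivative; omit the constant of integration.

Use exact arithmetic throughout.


Answer: 2*y**3.


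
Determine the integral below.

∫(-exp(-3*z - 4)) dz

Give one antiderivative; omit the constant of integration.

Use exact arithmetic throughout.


Answer: exp(-3*z - 4)/3.


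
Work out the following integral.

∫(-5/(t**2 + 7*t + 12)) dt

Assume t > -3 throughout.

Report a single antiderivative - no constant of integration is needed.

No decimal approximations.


Answer: -5*log(t + 3) + 5*log(t + 4).


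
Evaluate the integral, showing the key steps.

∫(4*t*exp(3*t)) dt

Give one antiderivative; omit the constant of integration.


Step 1. Integrate ∫(4*t*exp(3*t)) dt by parts with u = t, dv = (4*exp(3*t)) dt, so v = 4*exp(3*t)/3: now 4*t*exp(3*t)/3 + ∫(-4*exp(3*t)/3) dt.
Step 2. Evaluate the standard form: now 4*t*exp(3*t)/3 - 4*exp(3*t)/9.
Answer: 4*t*exp(3*t)/3 - 4*exp(3*t)/9.


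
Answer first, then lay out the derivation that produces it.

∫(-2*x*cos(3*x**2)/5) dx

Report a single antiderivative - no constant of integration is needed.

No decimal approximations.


The answer is -sin(3*x**2)/15.
Step 1. Substitute u = x**2, turning ∫(-2*x*cos(3*x**2)/5) dx into ∫(-cos(3*u)/5) du: now ∫(-cos(3*u)/5) du.
Step 2. Evaluate the standard form: now -sin(3*u)/15.
Step 3. Substitute back u = x**2: now -sin(3*x**2)/15.
Answer: -sin(3*x**2)/15.


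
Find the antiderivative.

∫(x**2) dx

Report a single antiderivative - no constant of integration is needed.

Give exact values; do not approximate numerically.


Answer: x**3/3.


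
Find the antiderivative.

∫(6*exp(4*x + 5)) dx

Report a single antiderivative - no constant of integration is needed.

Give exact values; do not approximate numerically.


Answer: 3*exp(4*x + 5)/2.


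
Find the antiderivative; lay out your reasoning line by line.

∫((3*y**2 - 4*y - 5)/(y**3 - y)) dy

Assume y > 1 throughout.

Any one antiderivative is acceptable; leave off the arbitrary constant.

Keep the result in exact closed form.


Step 1. Decompose ∫((3*y**2 - 4*y - 5)/(y**3 - y)) dy by partial fractions, (3*y**2 - 4*y - 5)/(y**3 - y) = 1/(y + 1) - 3/(y - 1) + 5/y: now ∫(5/y) dy + ∫(-3/(y - 1)) dy + ∫(1/(y + 1)) dy.
Step 2. Evaluate the standard form [assuming y > 0]: now 5*log(y) + ∫(-3/(y - 1)) dy + ∫(1/(y + 1)) dy.
Step 3. Evaluate the standard form [assuming y > 1]: now 5*log(y) - 3*log(y - 1) + ∫(1/(y + 1)) dy.
Step 4. Evaluate the standard form [assuming y > -1]: now 5*log(y) - 3*log(y - 1) + log(y + 1).
Answer: 5*log(y) - 3*log(y - 1) + log(y + 1).


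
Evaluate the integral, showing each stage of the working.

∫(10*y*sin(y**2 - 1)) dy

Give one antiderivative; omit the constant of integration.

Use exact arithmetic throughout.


Step 1. Substitute u = y**2 - 1, turning ∫(10*y*sin(y**2 - 1)) dy into ∫(5*sin(u)) du: now ∫(5*sin(u)) du.
Step 2. Evaluate the standard form: now -5*cos(u).
Step 3. Substitute back u = y**2 - 1: now -5*cos(y**2 - 1).
Answer: -5*cos(y**2 - 1).


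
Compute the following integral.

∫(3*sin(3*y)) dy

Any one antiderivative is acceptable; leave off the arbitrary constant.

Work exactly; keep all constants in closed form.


Answer: -cos(3*y).


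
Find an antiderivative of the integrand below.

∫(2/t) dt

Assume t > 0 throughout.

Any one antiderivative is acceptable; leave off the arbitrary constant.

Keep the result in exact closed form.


Answer: 2*log(t).


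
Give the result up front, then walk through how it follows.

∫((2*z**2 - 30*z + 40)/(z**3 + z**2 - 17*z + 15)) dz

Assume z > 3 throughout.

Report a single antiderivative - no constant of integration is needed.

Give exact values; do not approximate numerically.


The answer is -2*log(z - 3) - log(z - 1) + 5*log(z + 5).
Step 1. Decompose ∫((2*z**2 - 30*z + 40)/(z**3 + z**2 - 17*z + 15)) dz by partial fractions, (2*z**2 - 30*z + 40)/(z**3 + z**2 - 17*z + 15) = 5/(z + 5) - 1/(z - 1) - 2/(z - 3): now ∫(-2/(z - 3)) dz + ∫(-1/(z - 1)) dz + ∫(5/(z + 5)) dz.
Step 2. Evaluate the standard form [assuming z > 3]: now -2*log(z - 3) + ∫(-1/(z - 1)) dz + ∫(5/(z + 5)) dz.
Step 3. Evaluate the standard form [assuming z > -5]: now -2*log(z - 3) + 5*log(z + 5) + ∫(-1/(z - 1)) dz.
Step 4. Evaluate the standard form [assuming z > 1]: now -2*log(z - 3) - log(z - 1) + 5*log(z + 5).
Answer: -2*log(z - 3) - log(z - 1) + 5*log(z + 5).


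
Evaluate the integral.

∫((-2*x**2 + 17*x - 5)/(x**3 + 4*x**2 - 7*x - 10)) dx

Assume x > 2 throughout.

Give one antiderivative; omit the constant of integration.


Answer: log(x - 2) + 2*log(x + 1) - 5*log(x + 5).


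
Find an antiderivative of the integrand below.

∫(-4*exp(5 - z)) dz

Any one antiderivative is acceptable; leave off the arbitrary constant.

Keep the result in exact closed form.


Answer: 4*exp(5 - z).


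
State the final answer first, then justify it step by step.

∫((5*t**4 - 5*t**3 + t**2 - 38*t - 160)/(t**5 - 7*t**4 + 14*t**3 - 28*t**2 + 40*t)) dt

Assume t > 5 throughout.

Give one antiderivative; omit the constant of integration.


The answer is -4*log(t) + 5*log(t - 5) + 4*log(t - 2) - 3*atan(t/2)/2.
Step 1. Decompose ∫((5*t**4 - 5*t**3 + t**2 - 38*t - 160)/(t**5 - 7*t**4 + 14*t**3 - 28*t**2 + 40*t)) dt by partial fractions, (5*t**4 - 5*t**3 + t**2 - 38*t - 160)/(t**5 - 7*t**4 + 14*t**3 - 28*t**2 + 40*t) = -3/(t**2 + 4) + 4/(t - 2) + 5/(t - 5) - 4/t: now ∫(-4/t) dt + ∫(5/(t - 5)) dt + ∫(4/(t - 2)) dt + ∫(-3/(t**2 + 4)) dt.
Step 2. Evaluate the standard form [assuming t > 5]: now 5*log(t - 5) + ∫(-4/t) dt + ∫(4/(t - 2)) dt + ∫(-3/(t**2 + 4)) dt.
Step 3. Evaluate the standard form [assuming t > 2]: now 5*log(t - 5) + 4*log(t - 2) + ∫(-4/t) dt + ∫(-3/(t**2 + 4)) dt.
Step 4. Evaluate the standard form [assuming t > 0]: now -4*log(t) + 5*log(t - 5) + 4*log(t - 2) + ∫(-3/(t**2 + 4)) dt.
Step 5. Evaluate the standard form: now -4*log(t) + 5*log(t - 5) + 4*log(t - 2) - 3*atan(t/2)/2.
Answer: -4*log(t) + 5*log(t - 5) + 4*log(t - 2) - 3*atan(t/2)/2.


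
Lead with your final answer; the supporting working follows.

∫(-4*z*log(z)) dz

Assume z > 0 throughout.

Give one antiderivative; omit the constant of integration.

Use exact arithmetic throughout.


The answer is -2*z**2*log(z) + z**2.
Step 1. Integrate ∫(-4*z*log(z)) dz by parts with u = log(z), dv = (-4*z) dz, so v = -2*z**2 [assuming z > 0]: now -2*z**2*log(z) + ∫(2*z) dz.
Step 2. Evaluate the standard form: now -2*z**2*log(z) + z**2.
Answer: -2*z**2*log(z) + z**2.


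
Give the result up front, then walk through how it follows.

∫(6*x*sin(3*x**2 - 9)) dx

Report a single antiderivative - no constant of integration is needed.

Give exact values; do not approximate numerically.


The answer is -cos(3*x**2 - 9).
Step 1. Substitute u = x**2 - 3, turning ∫(6*x*sin(3*x**2 - 9)) dx into ∫(3*sin(3*u)) du: now ∫(3*sin(3*u)) du.
Step 2. Evaluate the standard form: now -cos(3*u).
Step 3. Substitute back u = x**2 - 3: now -cos(3*x**2 - 9).
Answer: -cos(3*x**2 - 9).


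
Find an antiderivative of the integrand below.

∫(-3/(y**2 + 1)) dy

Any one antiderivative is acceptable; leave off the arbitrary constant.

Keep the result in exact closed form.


Answer: -3*atan(y).


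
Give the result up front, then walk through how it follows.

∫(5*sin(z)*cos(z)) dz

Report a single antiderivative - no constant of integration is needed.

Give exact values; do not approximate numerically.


The answer is 5*sin(z)**2/2.
Step 1. Substitute u = sin(z), turning ∫(5*sin(z)*cos(z)) dz into ∫(5*u) du: now ∫(5*u) du.
Step 2. Evaluate the standard form: now 5*u**2/2.
Step 3. Substitute back u = sin(z): now 5*sin(z)**2/2.
Answer: 5*sin(z)**2/2.


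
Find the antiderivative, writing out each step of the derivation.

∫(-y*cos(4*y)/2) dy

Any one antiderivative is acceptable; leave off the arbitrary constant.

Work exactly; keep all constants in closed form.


Step 1. Integrate ∫(-y*cos(4*y)/2) dy by parts with u = y, dv = (-cos(4*y)/2) dy, so v = -sin(4*y)/8: now -y*sin(4*y)/8 + ∫(sin(4*y)/8) dy.
Step 2. Evaluate the standard form: now -y*sin(4*y)/8 - cos(4*y)/32.
Answer: -y*sin(4*y)/8 - cos(4*y)/32.


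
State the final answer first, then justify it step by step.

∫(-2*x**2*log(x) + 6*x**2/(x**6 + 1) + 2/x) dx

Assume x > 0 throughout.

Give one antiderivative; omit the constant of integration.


The answer is -2*x**3*log(x)/3 + 2*x**3/9 + 2*log(x) + 2*atan(x**3).
Step 1. Rewrite: now ∫(2/x) dx + ∫(6*x**2/(x**6 + 1)) dx + ∫(-2*x**2*log(x)) dx.
Step 2. Substitute u = x**3, turning ∫(6*x**2/(x**6 + 1)) dx into ∫(2/(u**2 + 1)) du: now ∫(2/x) dx + ∫(-2*x**2*log(x)) dx + ∫(2/(u**2 + 1)) du.
Step 3. Evaluate the standard form: now 2*atan(u) + ∫(2/x) dx + ∫(-2*x**2*log(x)) dx.
Step 4. Substitute back u = x**3: now 2*atan(x**3) + ∫(2/x) dx + ∫(-2*x**2*log(x)) dx.
Step 5. Integrate ∫(-2*x**2*log(x)) dx by parts with u = log(x), dv = (-2*x**2) dx, so v = -2*x**3/3 [assuming x > 0]: now -2*x**3*log(x)/3 + 2*atan(x**3) + ∫(2/x) dx + ∫(2*x**2/3) dx.
Step 6. Evaluate the standard form: now -2*x**3*log(x)/3 + 2*x**3/9 + 2*atan(x**3) + ∫(2/x) dx.
Step 7. Evaluate the standard form [assuming x > 0]: now -2*x**3*log(x)/3 + 2*x**3/9 + 2*log(x) + 2*atan(x**3).
Answer: -2*x**3*log(x)/3 + 2*x**3/9 + 2*log(x) + 2*atan(x**3).


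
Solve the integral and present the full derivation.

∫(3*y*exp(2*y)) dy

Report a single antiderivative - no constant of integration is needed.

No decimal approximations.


Step 1. Integrate ∫(3*y*exp(2*y)) dy by parts with u = y, dv = (3*exp(2*y)) dy, so v = 3*exp(2*y)/2: now 3*y*exp(2*y)/2 + ∫(-3*exp(2*y)/2) dy.
Step 2. Evaluate the standard form: now 3*y*exp(2*y)/2 - 3*exp(2*y)/4.
Answer: 3*y*exp(2*y)/2 - 3*exp(2*y)/4.


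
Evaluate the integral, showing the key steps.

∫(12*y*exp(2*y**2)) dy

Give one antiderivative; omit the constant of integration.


Step 1. Substitute u = y**2, turning ∫(12*y*exp(2*y**2)) dy into ∫(6*exp(2*u)) du: now ∫(6*exp(2*u)) du.
Step 2. Evaluate the standard form: now 3*exp(2*u).
Step 3. Substitute back u = y**2: now 3*exp(2*y**2).
Answer: 3*exp(2*y**2).


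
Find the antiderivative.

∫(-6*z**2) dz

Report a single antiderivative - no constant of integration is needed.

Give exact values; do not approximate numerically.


Answer: -2*z**3.


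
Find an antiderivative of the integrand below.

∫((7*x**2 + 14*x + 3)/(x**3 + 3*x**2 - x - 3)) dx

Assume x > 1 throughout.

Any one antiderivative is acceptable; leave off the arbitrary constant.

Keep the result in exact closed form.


Answer: 3*log(x - 1) + log(x + 1) + 3*log(x + 3).


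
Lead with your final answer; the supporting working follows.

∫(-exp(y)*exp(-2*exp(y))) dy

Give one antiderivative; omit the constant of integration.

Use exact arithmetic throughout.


The answer is exp(-2*exp(y))/2.
Step 1. Substitute u = exp(y), turning ∫(-exp(y)*exp(-2*exp(y))) dy into ∫(-exp(-2*u)) du: now ∫(-exp(-2*u)) du.
Step 2. Evaluate the standard form: now exp(-2*u)/2.
Step 3. Substitute back u = exp(y): now exp(-2*exp(y))/2.
Answer: exp(-2*exp(y))/2.


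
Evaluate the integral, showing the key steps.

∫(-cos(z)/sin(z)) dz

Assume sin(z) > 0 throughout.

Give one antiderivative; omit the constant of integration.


Step 1. Substitute u = sin(z), turning ∫(-cos(z)/sin(z)) dz into ∫(-1/u) du: now ∫(-1/u) du.
Step 2. Evaluate the standard form [assuming u > 0]: now -log(u).
Step 3. Substitute back u = sin(z): now -log(sin(z)).
Answer: -log(sin(z)).


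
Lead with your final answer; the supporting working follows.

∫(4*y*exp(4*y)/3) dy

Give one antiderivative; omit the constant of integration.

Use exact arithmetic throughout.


The answer is y*exp(4*y)/3 - exp(4*y)/12.
Step 1. Integrate ∫(4*y*exp(4*y)/3) dy by parts with u = y, dv = (4*exp(4*y)/3) dy, so v = exp(4*y)/3: now y*exp(4*y)/3 + ∫(-exp(4*y)/3) dy.
Step 2. Evaluate the standard form: now y*exp(4*y)/3 - exp(4*y)/12.
Answer: y*exp(4*y)/3 - exp(4*y)/12.


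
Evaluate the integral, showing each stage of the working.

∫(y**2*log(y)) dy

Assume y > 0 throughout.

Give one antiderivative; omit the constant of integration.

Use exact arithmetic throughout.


Step 1. Integrate ∫(y**2*log(y)) dy by parts with u = log(y), dv = (y**2) dy, so v = y**3/3 [assuming y > 0]: now y**3*log(y)/3 + ∫(-y**2/3) dy.
Step 2. Evaluate the standard form: now y**3*log(y)/3 - y**3/9.
Answer: y**3*log(y)/3 - y**3/9.


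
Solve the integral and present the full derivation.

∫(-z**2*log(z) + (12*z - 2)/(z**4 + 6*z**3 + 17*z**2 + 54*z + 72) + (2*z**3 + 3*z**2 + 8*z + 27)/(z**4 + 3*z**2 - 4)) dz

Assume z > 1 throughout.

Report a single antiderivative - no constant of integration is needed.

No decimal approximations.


Step 1. Rewrite: now ∫(-z**2*log(z)) dz + ∫((12*z - 2)/(z**4 + 6*z**3 + 17*z**2 + 54*z + 72)) dz + ∫((2*z**3 + 3*z**2 + 8*z + 27)/(z**4 + 3*z**2 - 4)) dz.
Step 2. Integrate ∫(-z**2*log(z)) dz by parts with u = log(z), dv = (-z**2) dz, so v = -z**3/3 [assuming z > 0]: now -z**3*log(z)/3 + ∫(z**2/3) dz + ∫((12*z - 2)/(z**4 + 6*z**3 + 17*z**2 + 54*z + 72)) dz + ∫((2*z**3 + 3*z**2 + 8*z + 27)/(z**4 + 3*z**2 - 4)) dz.
Step 3. Evaluate the standard form: now -z**3*log(z)/3 + z**3/9 + ∫((12*z - 2)/(z**4 + 6*z**3 + 17*z**2 + 54*z + 72)) dz + ∫((2*z**3 + 3*z**2 + 8*z + 27)/(z**4 + 3*z**2 - 4)) dz.
Step 4. Decompose ∫((12*z - 2)/(z**4 + 6*z**3 + 17*z**2 + 54*z + 72)) dz by partial fractions, (12*z - 2)/(z**4 + 6*z**3 + 17*z**2 + 54*z + 72) = 2/(z**2 + 9) + 1/(z + 4) - 1/(z + 2): now -z**3*log(z)/3 + z**3/9 + ∫((2*z**3 + 3*z**2 + 8*z + 27)/(z**4 + 3*z**2 - 4)) dz + ∫(-1/(z + 2)) dz + ∫(1/(z + 4)) dz + ∫(2/(z**2 + 9)) dz.
Step 5. Evaluate the standard form [assuming z > -2]: now -z**3*log(z)/3 + z**3/9 - log(z + 2) + ∫((2*z**3 + 3*z**2 + 8*z + 27)/(z**4 + 3*z**2 - 4)) dz + ∫(1/(z + 4)) dz + ∫(2/(z**2 + 9)) dz.
Step 6. Evaluate the standard form [assuming z > -4]: now -z**3*log(z)/3 + z**3/9 - log(z + 2) + log(z + 4) + ∫((2*z**3 + 3*z**2 + 8*z + 27)/(z**4 + 3*z**2 - 4)) dz + ∫(2/(z**2 + 9)) dz.
Step 7. Evaluate the standard form: now -z**3*log(z)/3 + z**3/9 - log(z + 2) + log(z + 4) + 2*atan(z/3)/3 + ∫((2*z**3 + 3*z**2 + 8*z + 27)/(z**4 + 3*z**2 - 4)) dz.
Step 8. Decompose ∫((2*z**3 + 3*z**2 + 8*z + 27)/(z**4 + 3*z**2 - 4)) dz by partial fractions, (2*z**3 + 3*z**2 + 8*z + 27)/(z**4 + 3*z**2 - 4) = -3/(z**2 + 4) - 2/(z + 1) + 4/(z - 1): now -z**3*log(z)/3 + z**3/9 - log(z + 2) + log(z + 4) + 2*atan(z/3)/3 + ∫(4/(z - 1)) dz + ∫(-2/(z + 1)) dz + ∫(-3/(z**2 + 4)) dz.
Step 9. Evaluate the standard form [assuming z > 1]: now -z**3*log(z)/3 + z**3/9 + 4*log(z - 1) - log(z + 2) + log(z + 4) + 2*atan(z/3)/3 + ∫(-2/(z + 1)) dz + ∫(-3/(z**2 + 4)) dz.
Step 10. Evaluate the standard form [assuming z > -1]: now -z**3*log(z)/3 + z**3/9 + 4*log(z - 1) - 2*log(z + 1) - log(z + 2) + log(z + 4) + 2*atan(z/3)/3 + ∫(-3/(z**2 + 4)) dz.
Step 11. Evaluate the standard form: now -z**3*log(z)/3 + z**3/9 + 4*log(z - 1) - 2*log(z + 1) - log(z + 2) + log(z + 4) + 2*atan(z/3)/3 - 3*atan(z/2)/2.
Answer: -z**3*log(z)/3 + z**3/9 + 4*log(z - 1) - 2*log(z + 1) - log(z + 2) + log(z + 4) + 2*atan(z/3)/3 - 3*atan(z/2)/2.


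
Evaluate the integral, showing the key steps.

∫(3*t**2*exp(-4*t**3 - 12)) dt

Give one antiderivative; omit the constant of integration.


Step 1. Substitute u = t**3 + 3, turning ∫(3*t**2*exp(-4*t**3 - 12)) dt into ∫(exp(-4*u)) du: now ∫(exp(-4*u)) du.
Step 2. Evaluate the standard form: now -exp(-4*u)/4.
Step 3. Substitute back u = t**3 + 3: now -exp(-4*t**3 - 12)/4.
Answer: -exp(-4*t**3 - 12)/4.


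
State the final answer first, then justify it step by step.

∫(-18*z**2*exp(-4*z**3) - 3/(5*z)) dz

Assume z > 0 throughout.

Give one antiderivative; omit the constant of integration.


The answer is -3*log(z)/5 + 3*exp(-4*z**3)/2.
Step 1. Rewrite: now ∫(-3/(5*z)) dz + ∫(-18*z**2*exp(-4*z**3)) dz.
Step 2. Evaluate the standard form [assuming z > 0]: now -3*log(z)/5 + ∫(-18*z**2*exp(-4*z**3)) dz.
Step 3. Substitute u = z**3, turning ∫(-18*z**2*exp(-4*z**3)) dz into ∫(-6*exp(-4*u)) du: now -3*log(z)/5 + ∫(-6*exp(-4*u)) du.
Step 4. Evaluate the standard form: now -3*log(z)/5 + 3*exp(-4*u)/2.
Step 5. Substitute back u = z**3: now -3*log(z)/5 + 3*exp(-4*z**3)/2.
Answer: -3*log(z)/5 + 3*exp(-4*z**3)/2.


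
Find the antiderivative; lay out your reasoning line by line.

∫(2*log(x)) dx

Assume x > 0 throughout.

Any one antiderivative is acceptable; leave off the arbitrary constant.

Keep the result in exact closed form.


Step 1. Integrate ∫(2*log(x)) dx by parts with u = log(x), dv = (2) dx, so v = 2*x [assuming x > 0]: now 2*x*log(x) + ∫(-2) dx.
Step 2. Evaluate the standard form: now 2*x*log(x) - 2*x.
Answer: 2*x*log(x) - 2*x.


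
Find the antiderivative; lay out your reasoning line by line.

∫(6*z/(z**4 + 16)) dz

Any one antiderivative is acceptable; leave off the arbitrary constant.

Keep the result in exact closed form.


Step 1. Substitute u = z**2, turning ∫(6*z/(z**4 + 16)) dz into ∫(3/(u**2 + 16)) du: now ∫(3/(u**2 + 16)) du.
Step 2. Evaluate the standard form: now 3*atan(u/4)/4.
Step 3. Substitute back u = z**2: now 3*atan(z**2/4)/4.
Answer: 3*atan(z**2/4)/4.


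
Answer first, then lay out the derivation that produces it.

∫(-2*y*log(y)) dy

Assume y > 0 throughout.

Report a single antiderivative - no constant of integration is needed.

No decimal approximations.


The answer is -y**2*log(y) + y**2/2.
Step 1. Integrate ∫(-2*y*log(y)) dy by parts with u = log(y), dv = (-2*y) dy, so v = -y**2 [assuming y > 0]: now -y**2*log(y) + ∫(y) dy.
Step 2. Evaluate the standard form: now -y**2*log(y) + y**2/2.
Answer: -y**2*log(y) + y**2/2.


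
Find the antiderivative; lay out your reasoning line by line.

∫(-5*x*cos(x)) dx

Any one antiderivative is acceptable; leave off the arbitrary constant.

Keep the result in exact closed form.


Step 1. Integrate ∫(-5*x*cos(x)) dx by parts with u = x, dv = (-5*cos(x)) dx, so v = -5*sin(x): now -5*x*sin(x) + ∫(5*sin(x)) dx.
Step 2. Evaluate the standard form: now -5*x*sin(x) - 5*cos(x).
Answer: -5*x*sin(x) - 5*cos(x).


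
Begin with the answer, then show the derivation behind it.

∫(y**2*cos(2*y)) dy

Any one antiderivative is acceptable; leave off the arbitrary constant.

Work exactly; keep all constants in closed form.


The answer is y**2*sin(2*y)/2 + y*cos(2*y)/2 - sin(2*y)/4.
Step 1. Integrate ∫(y**2*cos(2*y)) dy by parts with u = y**2, dv = (cos(2*y)) dy, so v = sin(2*y)/2: now y**2*sin(2*y)/2 + ∫(-y*sin(2*y)) dy.
Step 2. Integrate ∫(-y*sin(2*y)) dy by parts with u = y, dv = (-sin(2*y)) dy, so v = cos(2*y)/2: now y**2*sin(2*y)/2 + y*cos(2*y)/2 + ∫(-cos(2*y)/2) dy.
Step 3. Evaluate the standard form: now y**2*sin(2*y)/2 + y*cos(2*y)/2 - sin(2*y)/4.
Answer: y**2*sin(2*y)/2 + y*cos(2*y)/2 - sin(2*y)/4.


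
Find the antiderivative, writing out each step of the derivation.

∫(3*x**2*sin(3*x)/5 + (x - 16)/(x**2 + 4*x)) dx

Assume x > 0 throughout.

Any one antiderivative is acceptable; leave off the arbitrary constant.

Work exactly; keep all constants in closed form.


Step 1. Rewrite: now ∫(3*x**2*sin(3*x)/5) dx + ∫((x - 16)/(x**2 + 4*x)) dx.
Step 2. Decompose ∫((x - 16)/(x**2 + 4*x)) dx by partial fractions, (x - 16)/(x**2 + 4*x) = 5/(x + 4) - 4/x: now ∫(-4/x) dx + ∫(3*x**2*sin(3*x)/5) dx + ∫(5/(x + 4)) dx.
Step 3. Evaluate the standard form [assuming x > 0]: now -4*log(x) + ∫(3*x**2*sin(3*x)/5) dx + ∫(5/(x + 4)) dx.
Step 4. Evaluate the standard form [assuming x > -4]: now -4*log(x) + 5*log(x + 4) + ∫(3*x**2*sin(3*x)/5) dx.
Step 5. Integrate ∫(3*x**2*sin(3*x)/5) dx by parts with u = x**2, dv = (3*sin(3*x)/5) dx, so v = -cos(3*x)/5: now -x**2*cos(3*x)/5 - 4*log(x) + 5*log(x + 4) + ∫(2*x*cos(3*x)/5) dx.
Step 6. Integrate ∫(2*x*cos(3*x)/5) dx by parts with u = x, dv = (2*cos(3*x)/5) dx, so v = 2*sin(3*x)/15: now -x**2*cos(3*x)/5 + 2*x*sin(3*x)/15 - 4*log(x) + 5*log(x + 4) + ∫(-2*sin(3*x)/15) dx.
Step 7. Evaluate the standard form: now -x**2*cos(3*x)/5 + 2*x*sin(3*x)/15 - 4*log(x) + 5*log(x + 4) + 2*cos(3*x)/45.
Answer: -x**2*cos(3*x)/5 + 2*x*sin(3*x)/15 - 4*log(x) + 5*log(x + 4) + 2*cos(3*x)/45.


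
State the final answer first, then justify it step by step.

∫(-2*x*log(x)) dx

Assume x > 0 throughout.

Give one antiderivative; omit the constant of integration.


The answer is -x**2*log(x) + x**2/2.
Step 1. Integrate ∫(-2*x*log(x)) dx by parts with u = log(x), dv = (-2*x) dx, so v = -x**2 [assuming x > 0]: now -x**2*log(x) + ∫(x) dx.
Step 2. Evaluate the standard form: now -x**2*log(x) + x**2/2.
Answer: -x**2*log(x) + x**2/2.


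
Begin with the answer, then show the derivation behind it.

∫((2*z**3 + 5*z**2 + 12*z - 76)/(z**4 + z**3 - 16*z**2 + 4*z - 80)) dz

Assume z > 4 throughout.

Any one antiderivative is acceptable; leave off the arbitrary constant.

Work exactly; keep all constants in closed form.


The answer is log(z - 4) + log(z + 5) + 2*atan(z/2).
Step 1. Decompose ∫((2*z**3 + 5*z**2 + 12*z - 76)/(z**4 + z**3 - 16*z**2 + 4*z - 80)) dz by partial fractions, (2*z**3 + 5*z**2 + 12*z - 76)/(z**4 + z**3 - 16*z**2 + 4*z - 80) = 4/(z**2 + 4) + 1/(z + 5) + 1/(z - 4): now ∫(1/(z - 4)) dz + ∫(1/(z + 5)) dz + ∫(4/(z**2 + 4)) dz.
Step 2. Evaluate the standard form [assuming z > 4]: now log(z - 4) + ∫(1/(z + 5)) dz + ∫(4/(z**2 + 4)) dz.
Step 3. Evaluate the standard form [assuming z > -5]: now log(z - 4) + log(z + 5) + ∫(4/(z**2 + 4)) dz.
Step 4. Evaluate the standard form: now log(z - 4) + log(z + 5) + 2*atan(z/2).
Answer: log(z - 4) + log(z + 5) + 2*atan(z/2).


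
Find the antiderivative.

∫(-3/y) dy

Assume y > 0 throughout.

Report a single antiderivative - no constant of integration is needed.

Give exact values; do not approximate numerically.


Answer: -3*log(y).


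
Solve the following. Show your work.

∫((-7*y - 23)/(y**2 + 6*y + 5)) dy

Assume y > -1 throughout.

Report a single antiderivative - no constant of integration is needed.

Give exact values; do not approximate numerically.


Step 1. Decompose ∫((-7*y - 23)/(y**2 + 6*y + 5)) dy by partial fractions, (-7*y - 23)/(y**2 + 6*y + 5) = -3/(y + 5) - 4/(y + 1): now ∫(-4/(y + 1)) dy + ∫(-3/(y + 5)) dy.
Step 2. Evaluate the standard form [assuming y > -1]: now -4*log(y + 1) + ∫(-3/(y + 5)) dy.
Step 3. Evaluate the standard form [assuming y > -5]: now -4*log(y + 1) - 3*log(y + 5).
Answer: -4*log(y + 1) - 3*log(y + 5).


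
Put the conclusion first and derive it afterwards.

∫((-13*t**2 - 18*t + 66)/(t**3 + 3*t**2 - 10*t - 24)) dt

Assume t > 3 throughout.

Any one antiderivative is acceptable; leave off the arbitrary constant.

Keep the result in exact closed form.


The answer is -3*log(t - 3) - 5*log(t + 2) - 5*log(t + 4).
Step 1. Decompose ∫((-13*t**2 - 18*t + 66)/(t**3 + 3*t**2 - 10*t - 24)) dt by partial fractions, (-13*t**2 - 18*t + 66)/(t**3 + 3*t**2 - 10*t - 24) = -5/(t + 4) - 5/(t + 2) - 3/(t - 3): now ∫(-3/(t - 3)) dt + ∫(-5/(t + 2)) dt + ∫(-5/(t + 4)) dt.
Step 2. Evaluate the standard form [assuming t > 3]: now -3*log(t - 3) + ∫(-5/(t + 2)) dt + ∫(-5/(t + 4)) dt.
Step 3. Evaluate the standard form [assuming t > -2]: now -3*log(t - 3) - 5*log(t + 2) + ∫(-5/(t + 4)) dt.
Step 4. Evaluate the standard form [assuming t > -4]: now -3*log(t - 3) - 5*log(t + 2) - 5*log(t + 4).
Answer: -3*log(t - 3) - 5*log(t + 2) - 5*log(t + 4).


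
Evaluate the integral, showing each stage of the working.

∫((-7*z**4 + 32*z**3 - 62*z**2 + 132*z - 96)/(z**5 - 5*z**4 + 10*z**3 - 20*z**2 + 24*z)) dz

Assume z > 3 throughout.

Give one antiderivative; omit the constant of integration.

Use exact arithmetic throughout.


Step 1. Decompose ∫((-7*z**4 + 32*z**3 - 62*z**2 + 132*z - 96)/(z**5 - 5*z**4 + 10*z**3 - 20*z**2 + 24*z)) dz by partial fractions, (-7*z**4 + 32*z**3 - 62*z**2 + 132*z - 96)/(z**5 - 5*z**4 + 10*z**3 - 20*z**2 + 24*z) = 2/(z**2 + 4) - 4/(z - 2) + 1/(z - 3) - 4/z: now ∫(-4/z) dz + ∫(1/(z - 3)) dz + ∫(-4/(z - 2)) dz + ∫(2/(z**2 + 4)) dz.
Step 2. Evaluate the standard form [assuming z > 2]: now -4*log(z - 2) + ∫(-4/z) dz + ∫(1/(z - 3)) dz + ∫(2/(z**2 + 4)) dz.
Step 3. Evaluate the standard form [assuming z > 3]: now log(z - 3) - 4*log(z - 2) + ∫(-4/z) dz + ∫(2/(z**2 + 4)) dz.
Step 4. Evaluate the standard form [assuming z > 0]: now -4*log(z) + log(z - 3) - 4*log(z - 2) + ∫(2/(z**2 + 4)) dz.
Step 5. Evaluate the standard form: now -4*log(z) + log(z - 3) - 4*log(z - 2) + atan(z/2).
Answer: -4*log(z) + log(z - 3) - 4*log(z - 2) + atan(z/2).


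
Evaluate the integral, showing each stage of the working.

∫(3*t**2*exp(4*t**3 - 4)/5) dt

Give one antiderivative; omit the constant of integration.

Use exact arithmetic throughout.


Step 1. Substitute u = t**3 - 1, turning ∫(3*t**2*exp(4*t**3 - 4)/5) dt into ∫(exp(4*u)/5) du: now ∫(exp(4*u)/5) du.
Step 2. Evaluate the standard form: now exp(4*u)/20.
Step 3. Substitute back u = t**3 - 1: now exp(4*t**3 - 4)/20.
Answer: exp(4*t**3 - 4)/20.


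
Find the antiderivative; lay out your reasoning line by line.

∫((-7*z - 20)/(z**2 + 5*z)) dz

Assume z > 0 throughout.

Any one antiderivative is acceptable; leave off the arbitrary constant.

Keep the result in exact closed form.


Step 1. Decompose ∫((-7*z - 20)/(z**2 + 5*z)) dz by partial fractions, (-7*z - 20)/(z**2 + 5*z) = -3/(z + 5) - 4/z: now ∫(-4/z) dz + ∫(-3/(z + 5)) dz.
Step 2. Evaluate the standard form [assuming z > -5]: now -3*log(z + 5) + ∫(-4/z) dz.
Step 3. Evaluate the standard form [assuming z > 0]: now -4*log(z) - 3*log(z + 5).
Answer: -4*log(z) - 3*log(z + 5).


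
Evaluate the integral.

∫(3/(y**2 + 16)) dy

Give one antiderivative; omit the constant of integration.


Answer: 3*atan(y/4)/4.


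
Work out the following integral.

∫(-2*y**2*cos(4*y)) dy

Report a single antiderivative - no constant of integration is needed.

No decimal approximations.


Answer: -y**2*sin(4*y)/2 - y*cos(4*y)/4 + sin(4*y)/16.


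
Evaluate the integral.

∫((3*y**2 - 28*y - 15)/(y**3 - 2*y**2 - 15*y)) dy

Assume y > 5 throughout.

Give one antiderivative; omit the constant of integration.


Answer: log(y) - 2*log(y - 5) + 4*log(y + 3).


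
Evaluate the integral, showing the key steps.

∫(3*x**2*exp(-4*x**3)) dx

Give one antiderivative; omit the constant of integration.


Step 1. Substitute u = x**3, turning ∫(3*x**2*exp(-4*x**3)) dx into ∫(exp(-4*u)) du: now ∫(exp(-4*u)) du.
Step 2. Evaluate the standard form: now -exp(-4*u)/4.
Step 3. Substitute back u = x**3: now -exp(-4*x**3)/4.
Answer: -exp(-4*x**3)/4.


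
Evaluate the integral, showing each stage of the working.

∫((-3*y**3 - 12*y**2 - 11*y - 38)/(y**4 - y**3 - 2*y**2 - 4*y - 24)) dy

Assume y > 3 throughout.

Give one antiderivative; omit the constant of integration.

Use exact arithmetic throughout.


Step 1. Decompose ∫((-3*y**3 - 12*y**2 - 11*y - 38)/(y**4 - y**3 - 2*y**2 - 4*y - 24)) dy by partial fractions, (-3*y**3 - 12*y**2 - 11*y - 38)/(y**4 - y**3 - 2*y**2 - 4*y - 24) = -1/(y**2 + 4) + 1/(y + 2) - 4/(y - 3): now ∫(-4/(y - 3)) dy + ∫(1/(y + 2)) dy + ∫(-1/(y**2 + 4)) dy.
Step 2. Evaluate the standard form [assuming y > -2]: now log(y + 2) + ∫(-4/(y - 3)) dy + ∫(-1/(y**2 + 4)) dy.
Step 3. Evaluate the standard form [assuming y > 3]: now -4*log(y - 3) + log(y + 2) + ∫(-1/(y**2 + 4)) dy.
Step 4. Evaluate the standard form: now -4*log(y - 3) + log(y + 2) - atan(y/2)/2.
Answer: -4*log(y - 3) + log(y + 2) - atan(y/2)/2.


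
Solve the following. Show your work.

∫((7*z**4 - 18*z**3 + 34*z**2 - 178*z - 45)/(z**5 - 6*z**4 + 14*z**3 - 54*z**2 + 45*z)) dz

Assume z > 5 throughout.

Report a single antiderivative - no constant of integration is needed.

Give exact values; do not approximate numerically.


Step 1. Decompose ∫((7*z**4 - 18*z**3 + 34*z**2 - 178*z - 45)/(z**5 - 6*z**4 + 14*z**3 - 54*z**2 + 45*z)) dz by partial fractions, (7*z**4 - 18*z**3 + 34*z**2 - 178*z - 45)/(z**5 - 6*z**4 + 14*z**3 - 54*z**2 + 45*z) = 4/(z**2 + 9) + 5/(z - 1) + 3/(z - 5) - 1/z: now ∫(-1/z) dz + ∫(3/(z - 5)) dz + ∫(5/(z - 1)) dz + ∫(4/(z**2 + 9)) dz.
Step 2. Evaluate the standard form [assuming z > 0]: now -log(z) + ∫(3/(z - 5)) dz + ∫(5/(z - 1)) dz + ∫(4/(z**2 + 9)) dz.
Step 3. Evaluate the standard form [assuming z > 1]: now -log(z) + 5*log(z - 1) + ∫(3/(z - 5)) dz + ∫(4/(z**2 + 9)) dz.
Step 4. Evaluate the standard form [assuming z > 5]: now -log(z) + 3*log(z - 5) + 5*log(z - 1) + ∫(4/(z**2 + 9)) dz.
Step 5. Evaluate the standard form: now -log(z) + 3*log(z - 5) + 5*log(z - 1) + 4*atan(z/3)/3.
Answer: -log(z) + 3*log(z - 5) + 5*log(z - 1) + 4*atan(z/3)/3.


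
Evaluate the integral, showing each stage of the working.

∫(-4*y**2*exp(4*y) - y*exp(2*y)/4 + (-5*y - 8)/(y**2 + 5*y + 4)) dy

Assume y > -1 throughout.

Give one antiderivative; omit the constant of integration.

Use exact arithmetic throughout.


Step 1. Rewrite: now ∫(-y*exp(2*y)/4) dy + ∫(-4*y**2*exp(4*y)) dy + ∫((-5*y - 8)/(y**2 + 5*y + 4)) dy.
Step 2. Integrate ∫(-y*exp(2*y)/4) dy by parts with u = y, dv = (-exp(2*y)/4) dy, so v = -exp(2*y)/8: now -y*exp(2*y)/8 + ∫(-4*y**2*exp(4*y)) dy + ∫((-5*y - 8)/(y**2 + 5*y + 4)) dy + ∫(exp(2*y)/8) dy.
Step 3. Evaluate the standard form: now -y*exp(2*y)/8 + exp(2*y)/16 + ∫(-4*y**2*exp(4*y)) dy + ∫((-5*y - 8)/(y**2 + 5*y + 4)) dy.
Step 4. Integrate ∫(-4*y**2*exp(4*y)) dy by parts with u = y**2, dv = (-4*exp(4*y)) dy, so v = -exp(4*y): now -y**2*exp(4*y) - y*exp(2*y)/8 + exp(2*y)/16 + ∫(2*y*exp(4*y)) dy + ∫((-5*y - 8)/(y**2 + 5*y + 4)) dy.
Step 5. Integrate ∫(2*y*exp(4*y)) dy by parts with u = y, dv = (2*exp(4*y)) dy, so v = exp(4*y)/2: now -y**2*exp(4*y) + y*exp(4*y)/2 - y*exp(2*y)/8 + exp(2*y)/16 + ∫((-5*y - 8)/(y**2 + 5*y + 4)) dy + ∫(-exp(4*y)/2) dy.
Step 6. Evaluate the standard form: now -y**2*exp(4*y) + y*exp(4*y)/2 - y*exp(2*y)/8 - exp(4*y)/8 + exp(2*y)/16 + ∫((-5*y - 8)/(y**2 + 5*y + 4)) dy.
Step 7. Decompose ∫((-5*y - 8)/(y**2 + 5*y + 4)) dy by partial fractions, (-5*y - 8)/(y**2 + 5*y + 4) = -4/(y + 4) - 1/(y + 1): now -y**2*exp(4*y) + y*exp(4*y)/2 - y*exp(2*y)/8 - exp(4*y)/8 + exp(2*y)/16 + ∫(-1/(y + 1)) dy + ∫(-4/(y + 4)) dy.
Step 8. Evaluate the standard form [assuming y > -1]: now -y**2*exp(4*y) + y*exp(4*y)/2 - y*exp(2*y)/8 - exp(4*y)/8 + exp(2*y)/16 - log(y + 1) + ∫(-4/(y + 4)) dy.
Step 9. Evaluate the standard form [assuming y > -4]: now -y**2*exp(4*y) + y*exp(4*y)/2 - y*exp(2*y)/8 - exp(4*y)/8 + exp(2*y)/16 - log(y + 1) - 4*log(y + 4).
Answer: -y**2*exp(4*y) + y*exp(4*y)/2 - y*exp(2*y)/8 - exp(4*y)/8 + exp(2*y)/16 - log(y + 1) - 4*log(y + 4).


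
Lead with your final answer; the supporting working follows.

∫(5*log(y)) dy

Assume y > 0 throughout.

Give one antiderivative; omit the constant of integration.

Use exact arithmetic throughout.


The answer is 5*y*log(y) - 5*y.
Step 1. Integrate ∫(5*log(y)) dy by parts with u = log(y), dv = (5) dy, so v = 5*y [assuming y > 0]: now 5*y*log(y) + ∫(-5) dy.
Step 2. Evaluate the standard form: now 5*y*log(y) - 5*y.
Answer: 5*y*log(y) - 5*y.


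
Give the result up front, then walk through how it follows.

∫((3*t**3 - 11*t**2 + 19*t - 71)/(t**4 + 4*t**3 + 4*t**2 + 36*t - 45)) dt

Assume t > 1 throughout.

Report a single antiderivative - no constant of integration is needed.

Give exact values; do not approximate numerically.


The answer is -log(t - 1) + 4*log(t + 5) - 2*atan(t/3)/3.
Step 1. Decompose ∫((3*t**3 - 11*t**2 + 19*t - 71)/(t**4 + 4*t**3 + 4*t**2 + 36*t - 45)) dt by partial fractions, (3*t**3 - 11*t**2 + 19*t - 71)/(t**4 + 4*t**3 + 4*t**2 + 36*t - 45) = -2/(t**2 + 9) + 4/(t + 5) - 1/(t - 1): now ∫(-1/(t - 1)) dt + ∫(4/(t + 5)) dt + ∫(-2/(t**2 + 9)) dt.
Step 2. Evaluate the standard form [assuming t > 1]: now -log(t - 1) + ∫(4/(t + 5)) dt + ∫(-2/(t**2 + 9)) dt.
Step 3. Evaluate the standard form [assuming t > -5]: now -log(t - 1) + 4*log(t + 5) + ∫(-2/(t**2 + 9)) dt.
Step 4. Evaluate the standard form: now -log(t - 1) + 4*log(t + 5) - 2*atan(t/3)/3.
Answer: -log(t - 1) + 4*log(t + 5) - 2*atan(t/3)/3.


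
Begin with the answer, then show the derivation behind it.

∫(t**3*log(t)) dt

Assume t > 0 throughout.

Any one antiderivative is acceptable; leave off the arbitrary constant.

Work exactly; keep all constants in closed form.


The answer is t**4*log(t)/4 - t**4/16.
Step 1. Integrate ∫(t**3*log(t)) dt by parts with u = log(t), dv = (t**3) dt, so v = t**4/4 [assuming t > 0]: now t**4*log(t)/4 + ∫(-t**3/4) dt.
Step 2. Evaluate the standard form: now t**4*log(t)/4 - t**4/16.
Answer: t**4*log(t)/4 - t**4/16.
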